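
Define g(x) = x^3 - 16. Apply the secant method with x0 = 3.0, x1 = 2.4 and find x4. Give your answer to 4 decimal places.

g(3.0) = 11.000000, g(2.4) = -2.176000
x2 = 2.400000 − (-2.176000)·(2.400000 − 3.000000) / (-2.176000 − 11.000000) = 2.400000 − (1.305600)/(-13.176000) = 2.499089
g(2.499089) = -0.392070
x3 = 2.499089 − (-0.392070)·(2.499089 − 2.400000) / (-0.392070 − (-2.176000)) = 2.499089 − (-0.038850)/(1.783930) = 2.520867
g(2.520867) = 0.019531
x4 = 2.520867 − 0.019531·(2.520867 − 2.499089) / (0.019531 − (-0.392070)) = 2.520867 − (0.000425)/(0.411601) = 2.519834

2.5198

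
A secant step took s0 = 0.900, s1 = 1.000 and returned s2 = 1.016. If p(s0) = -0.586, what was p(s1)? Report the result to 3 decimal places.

The secant line through (0.900, -0.586) and (1.000, p(s1)) crosses zero at s2 = 1.016.
So (0.900, -0.586), (1.000, p(s1)), (1.016, 0) are collinear:
p(s1) = -0.586 · (1.000 − 1.016) / (0.900 − 1.016) = -0.586 · (-0.01600)/(-0.11600) = -0.08083

-0.081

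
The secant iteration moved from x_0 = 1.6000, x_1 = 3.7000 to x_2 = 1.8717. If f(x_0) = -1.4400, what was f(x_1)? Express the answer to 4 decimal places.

9.6899

The secant line through (1.6000, -1.4400) and (3.7000, f(x_1)) crosses zero at x_2 = 1.8717.
So (1.6000, -1.4400), (3.7000, f(x_1)), (1.8717, 0) are collinear:
f(x_1) = -1.4400 · (3.7000 − 1.8717) / (1.6000 − 1.8717) = -1.4400 · (1.828300)/(-0.271700) = 9.689923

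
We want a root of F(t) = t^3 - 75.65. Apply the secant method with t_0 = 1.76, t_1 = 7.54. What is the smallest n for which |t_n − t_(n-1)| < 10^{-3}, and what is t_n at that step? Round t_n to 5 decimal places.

F(1.76) = -70.1982240, F(7.54) = 353.0110640
t_2 = 7.5400000 − 353.0110640·(5.7800000)/(423.2092880) = 2.7187354;  |Δ| = 4.8212646
F(2.7187354) = -55.5544065
t_3 = 2.7187354 − (-55.5544065)·(-4.8212646)/(-408.5654705) = 3.3743035;  |Δ| = 0.6555681
F(3.3743035) = -37.2304354
t_4 = 3.3743035 − (-37.2304354)·(0.6555681)/(18.3239711) = 4.7062793;  |Δ| = 1.3319758
F(4.7062793) = 28.5896876
t_5 = 4.7062793 − 28.5896876·(1.3319758)/(65.8201230) = 4.1277211;  |Δ| = 0.5785582
F(4.1277211) = -5.3215501
t_6 = 4.1277211 − (-5.3215501)·(-0.5785582)/(-33.9112376) = 4.2185119;  |Δ| = 0.0907907
F(4.2185119) = -0.5780275
t_7 = 4.2185119 − (-0.5780275)·(0.0907907)/(4.7435226) = 4.2295753;  |Δ| = 0.0110634
F(4.2295753) = 0.0141711
t_8 = 4.2295753 − 0.0141711·(0.0110634)/(0.5921986) = 4.2293105;  |Δ| = 0.0002647
|t_8 − t_7| = 0.0002647 < 10^{-3}

n = 8, t_n = 4.22931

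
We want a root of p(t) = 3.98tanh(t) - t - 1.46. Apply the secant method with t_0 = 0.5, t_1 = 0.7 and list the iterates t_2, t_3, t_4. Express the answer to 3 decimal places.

0.566, 0.558, 0.559

p(0.5) = -0.12077, p(0.7) = 0.24538
t_2 = 0.70000 − 0.24538·(0.70000 − 0.50000) / (0.24538 − (-0.12077)) = 0.70000 − (0.04908)/(0.36616) = 0.56597
p(0.56597) = 0.01335
t_3 = 0.56597 − 0.01335·(0.56597 − 0.70000) / (0.01335 − 0.24538) = 0.56597 − (-0.00179)/(-0.23203) = 0.55826
p(0.55826) = -0.00166
t_4 = 0.55826 − (-0.00166)·(0.55826 − 0.56597) / (-0.00166 − 0.01335) = 0.55826 − (0.00001)/(-0.01501) = 0.55911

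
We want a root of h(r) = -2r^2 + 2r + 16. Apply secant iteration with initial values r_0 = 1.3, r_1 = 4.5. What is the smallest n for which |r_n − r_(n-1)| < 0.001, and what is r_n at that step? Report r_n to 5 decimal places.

h(1.3) = 15.2200000, h(4.5) = -15.5000000
r_2 = 4.5000000 − (-15.5000000)·(3.2000000)/(-30.7200000) = 2.8854167;  |Δ| = 1.6145833
h(2.8854167) = 5.1195747
r_3 = 2.8854167 − 5.1195747·(-1.6145833)/(20.6195747) = 3.2862969;  |Δ| = 0.4008802
h(3.2862969) = 0.9730992
r_4 = 3.2862969 − 0.9730992·(0.4008802)/(-4.1464755) = 3.3803759;  |Δ| = 0.0940790
h(3.3803759) = -0.0931305
r_5 = 3.3803759 − (-0.0931305)·(0.0940790)/(-1.0662297) = 3.3721585;  |Δ| = 0.0082174
h(3.3721585) = 0.0014111
r_6 = 3.3721585 − 0.0014111·(-0.0082174)/(0.0945416) = 3.3722812;  |Δ| = 0.0001227
|r_6 − r_5| = 0.0001227 < 0.001

n = 6, r_n = 3.37228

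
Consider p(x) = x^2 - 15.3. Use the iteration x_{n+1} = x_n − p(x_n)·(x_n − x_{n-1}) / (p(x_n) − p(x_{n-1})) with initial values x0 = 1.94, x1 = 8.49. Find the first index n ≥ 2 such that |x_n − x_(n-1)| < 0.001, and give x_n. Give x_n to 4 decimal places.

p(1.94) = -11.536400, p(8.49) = 56.780100
x2 = 8.490000 − 56.780100·(6.550000)/(68.316500) = 3.046079;  |Δ| = 5.443921
p(3.046079) = -6.021405
x3 = 3.046079 − (-6.021405)·(-5.443921)/(-62.801505) = 3.568042;  |Δ| = 0.521963
p(3.568042) = -2.569080
x4 = 3.568042 − (-2.569080)·(0.521963)/(3.452325) = 3.956465;  |Δ| = 0.388424
p(3.956465) = 0.353615
x5 = 3.956465 − 0.353615·(0.388424)/(2.922695) = 3.909470;  |Δ| = 0.046995
p(3.909470) = -0.016045
x6 = 3.909470 − (-0.016045)·(-0.046995)/(-0.369661) = 3.911510;  |Δ| = 0.002040
p(3.911510) = -0.000092
x7 = 3.911510 − (-0.000092)·(0.002040)/(0.015954) = 3.911521;  |Δ| = 0.000012
|x7 − x6| = 0.000012 < 0.001

n = 7, x_n = 3.9115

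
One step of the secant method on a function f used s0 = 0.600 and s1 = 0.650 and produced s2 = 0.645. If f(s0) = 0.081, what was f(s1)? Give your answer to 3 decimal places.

-0.009

The secant line through (0.600, 0.081) and (0.650, f(s1)) crosses zero at s2 = 0.645.
So (0.600, 0.081), (0.650, f(s1)), (0.645, 0) are collinear:
f(s1) = 0.081 · (0.650 − 0.645) / (0.600 − 0.645) = 0.081 · (0.00500)/(-0.04500) = -0.00900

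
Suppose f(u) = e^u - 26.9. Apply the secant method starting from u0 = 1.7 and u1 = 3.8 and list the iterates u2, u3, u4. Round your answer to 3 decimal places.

f(1.7) = -21.42605, f(3.8) = 17.80118
u2 = 3.80000 − 17.80118·(3.80000 − 1.70000) / (17.80118 − (-21.42605)) = 3.80000 − (37.38249)/(39.22724) = 2.84703
f(2.84703) = -9.66353
u3 = 2.84703 − (-9.66353)·(2.84703 − 3.80000) / (-9.66353 − 17.80118) = 2.84703 − (9.20908)/(-27.46472) = 3.18233
f(3.18233) = -2.79707
u4 = 3.18233 − (-2.79707)·(3.18233 − 2.84703) / (-2.79707 − (-9.66353)) = 3.18233 − (-0.93788)/(6.86646) = 3.31892

2.847, 3.182, 3.319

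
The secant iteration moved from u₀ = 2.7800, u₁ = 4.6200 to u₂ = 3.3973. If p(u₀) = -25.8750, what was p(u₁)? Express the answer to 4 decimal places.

51.2512

The secant line through (2.7800, -25.8750) and (4.6200, p(u₁)) crosses zero at u₂ = 3.3973.
So (2.7800, -25.8750), (4.6200, p(u₁)), (3.3973, 0) are collinear:
p(u₁) = -25.8750 · (4.6200 − 3.3973) / (2.7800 − 3.3973) = -25.8750 · (1.222700)/(-0.617300) = 51.251195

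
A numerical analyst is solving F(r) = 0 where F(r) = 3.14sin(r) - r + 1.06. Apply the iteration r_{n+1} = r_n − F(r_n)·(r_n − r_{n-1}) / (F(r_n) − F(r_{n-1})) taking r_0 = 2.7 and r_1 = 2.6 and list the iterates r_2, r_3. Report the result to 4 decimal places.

F(2.7) = -0.298027, F(2.6) = 0.078674
r_2 = 2.600000 − 0.078674·(2.600000 − 2.700000) / (0.078674 − (-0.298027)) = 2.600000 − (-0.007867)/(0.376701) = 2.620885
F(2.620885) = 0.001246
r_3 = 2.620885 − 0.001246·(2.620885 − 2.600000) / (0.001246 − 0.078674) = 2.620885 − (0.000026)/(-0.077428) = 2.621221

2.6209, 2.6212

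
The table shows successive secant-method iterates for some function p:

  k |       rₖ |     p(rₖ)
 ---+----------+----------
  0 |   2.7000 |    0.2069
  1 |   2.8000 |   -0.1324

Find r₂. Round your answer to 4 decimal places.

2.7610

r₂ = 2.8000 − (-0.1324)·(2.8000 − 2.7000) / (-0.1324 − 0.2069)
   = 2.8000 − (-0.013240)/(-0.339300) = 2.760978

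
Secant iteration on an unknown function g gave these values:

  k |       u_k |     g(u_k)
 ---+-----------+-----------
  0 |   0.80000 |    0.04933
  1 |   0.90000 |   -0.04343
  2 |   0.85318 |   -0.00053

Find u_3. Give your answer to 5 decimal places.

0.85260

u_3 = 0.85318 − (-0.00053)·(0.85318 − 0.90000) / (-0.00053 − (-0.04343))
   = 0.85318 − (0.0000248)/(0.0429000) = 0.8526016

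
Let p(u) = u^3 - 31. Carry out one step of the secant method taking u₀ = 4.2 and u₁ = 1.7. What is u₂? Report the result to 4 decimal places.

p(4.2) = 43.088000, p(1.7) = -26.087000
u₂ = 1.700000 − (-26.087000)·(1.700000 − 4.200000) / (-26.087000 − 43.088000) = 1.700000 − (65.217500)/(-69.175000) = 2.642790

2.6428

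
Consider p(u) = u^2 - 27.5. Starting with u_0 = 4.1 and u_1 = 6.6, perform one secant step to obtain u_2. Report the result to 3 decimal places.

p(4.1) = -10.69000, p(6.6) = 16.06000
u_2 = 6.60000 − 16.06000·(6.60000 − 4.10000) / (16.06000 − (-10.69000)) = 6.60000 − (40.15000)/(26.75000) = 5.09907

5.099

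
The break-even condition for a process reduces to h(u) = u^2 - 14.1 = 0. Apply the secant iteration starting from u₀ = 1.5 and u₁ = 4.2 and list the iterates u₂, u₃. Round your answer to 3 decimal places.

3.579, 3.745

h(1.5) = -11.85000, h(4.2) = 3.54000
u₂ = 4.20000 − 3.54000·(4.20000 − 1.50000) / (3.54000 − (-11.85000)) = 4.20000 − (9.55800)/(15.39000) = 3.57895
h(3.57895) = -1.29114
u₃ = 3.57895 − (-1.29114)·(3.57895 − 4.20000) / (-1.29114 − 3.54000) = 3.57895 − (0.80186)/(-4.83114) = 3.74493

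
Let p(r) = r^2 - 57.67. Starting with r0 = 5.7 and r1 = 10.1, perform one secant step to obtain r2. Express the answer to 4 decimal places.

7.2937

p(5.7) = -25.180000, p(10.1) = 44.340000
r2 = 10.100000 − 44.340000·(10.100000 − 5.700000) / (44.340000 − (-25.180000)) = 10.100000 − (195.096000)/(69.520000) = 7.293671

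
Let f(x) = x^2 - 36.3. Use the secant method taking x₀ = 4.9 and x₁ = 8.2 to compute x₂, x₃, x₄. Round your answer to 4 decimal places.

5.8382, 5.9960, 6.0254

f(4.9) = -12.290000, f(8.2) = 30.940000
x₂ = 8.200000 − 30.940000·(8.200000 − 4.900000) / (30.940000 − (-12.290000)) = 8.200000 − (102.102000)/(43.230000) = 5.838168
f(5.838168) = -2.215795
x₃ = 5.838168 − (-2.215795)·(5.838168 − 8.200000) / (-2.215795 − 30.940000) = 5.838168 − (5.233336)/(-33.155795) = 5.996009
f(5.996009) = -0.347880
x₄ = 5.996009 − (-0.347880)·(5.996009 − 5.838168) / (-0.347880 − (-2.215795)) = 5.996009 − (-0.054910)/(1.867915) = 6.025405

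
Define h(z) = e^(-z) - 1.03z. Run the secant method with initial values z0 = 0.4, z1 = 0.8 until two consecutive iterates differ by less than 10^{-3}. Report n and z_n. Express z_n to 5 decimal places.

n = 4, z_n = 0.55651

h(0.4) = 0.2583200, h(0.8) = -0.3746710
z2 = 0.8000000 − (-0.3746710)·(0.4000000)/(-0.6329911) = 0.5632377;  |Δ| = 0.2367623
h(0.5632377) = -0.0107722
z3 = 0.5632377 − (-0.0107722)·(-0.2367623)/(0.3638988) = 0.5562290;  |Δ| = 0.0070087
h(0.5562290) = 0.0004512
z4 = 0.5562290 − 0.0004512·(-0.0070087)/(0.0112234) = 0.5565108;  |Δ| = 0.0002818
|z4 − z3| = 0.0002818 < 10^{-3}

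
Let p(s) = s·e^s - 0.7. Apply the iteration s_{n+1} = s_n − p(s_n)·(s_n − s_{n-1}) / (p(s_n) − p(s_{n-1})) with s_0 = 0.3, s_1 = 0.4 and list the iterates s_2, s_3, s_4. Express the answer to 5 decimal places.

0.45385, 0.44721, 0.44747

p(0.3) = -0.2950424, p(0.4) = -0.1032701
s_2 = 0.4000000 − (-0.1032701)·(0.4000000 − 0.3000000) / (-0.1032701 − (-0.2950424)) = 0.4000000 − (-0.0103270)/(0.1917722) = 0.4538504
p(0.4538504) = 0.0145250
s_3 = 0.4538504 − 0.0145250·(0.4538504 − 0.4000000) / (0.0145250 − (-0.1032701)) = 0.4538504 − (0.0007822)/(0.1177952) = 0.4472102
p(0.4472102) = -0.0005886
s_4 = 0.4472102 − (-0.0005886)·(0.4472102 − 0.4538504) / (-0.0005886 − 0.0145250) = 0.4472102 − (0.0000039)/(-0.0151137) = 0.4474689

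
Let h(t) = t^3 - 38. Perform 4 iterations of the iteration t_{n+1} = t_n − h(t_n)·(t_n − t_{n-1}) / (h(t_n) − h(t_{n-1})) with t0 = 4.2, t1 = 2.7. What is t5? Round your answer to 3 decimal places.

3.362

h(4.2) = 36.08800, h(2.7) = -18.31700
t2 = 2.70000 − (-18.31700)·(2.70000 − 4.20000) / (-18.31700 − 36.08800) = 2.70000 − (27.47550)/(-54.40500) = 3.20502
h(3.20502) = -5.07761
t3 = 3.20502 − (-5.07761)·(3.20502 − 2.70000) / (-5.07761 − (-18.31700)) = 3.20502 − (-2.56428)/(13.23939) = 3.39870
h(3.39870) = 1.25906
t4 = 3.39870 − 1.25906·(3.39870 − 3.20502) / (1.25906 − (-5.07761)) = 3.39870 − (0.24386)/(6.33667) = 3.36022
h(3.36022) = -0.05951
t5 = 3.36022 − (-0.05951)·(3.36022 − 3.39870) / (-0.05951 − 1.25906) = 3.36022 − (0.00229)/(-1.31858) = 3.36196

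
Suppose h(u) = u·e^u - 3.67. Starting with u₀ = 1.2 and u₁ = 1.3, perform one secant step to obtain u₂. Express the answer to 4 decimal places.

h(1.2) = 0.314140, h(1.3) = 1.100086
u₂ = 1.300000 − 1.100086·(1.300000 − 1.200000) / (1.100086 − 0.314140) = 1.300000 − (0.110009)/(0.785945) = 1.160030

1.1600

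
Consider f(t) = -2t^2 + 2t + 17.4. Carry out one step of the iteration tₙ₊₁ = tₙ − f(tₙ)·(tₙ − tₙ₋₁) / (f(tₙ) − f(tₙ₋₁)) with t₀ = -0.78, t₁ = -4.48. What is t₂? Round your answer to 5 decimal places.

f(-0.78) = 14.6232000, f(-4.48) = -31.7008000
t₂ = -4.4800000 − (-31.7008000)·(-4.4800000 − (-0.7800000)) / (-31.7008000 − 14.6232000) = -4.4800000 − (117.2929600)/(-46.3240000) = -1.9479872

-1.94799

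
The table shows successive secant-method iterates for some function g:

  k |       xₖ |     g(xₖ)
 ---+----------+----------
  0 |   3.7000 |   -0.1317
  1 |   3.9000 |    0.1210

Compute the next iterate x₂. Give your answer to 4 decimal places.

x₂ = 3.9000 − 0.1210·(3.9000 − 3.7000) / (0.1210 − (-0.1317))
   = 3.9000 − (0.024200)/(0.252700) = 3.804234

3.8042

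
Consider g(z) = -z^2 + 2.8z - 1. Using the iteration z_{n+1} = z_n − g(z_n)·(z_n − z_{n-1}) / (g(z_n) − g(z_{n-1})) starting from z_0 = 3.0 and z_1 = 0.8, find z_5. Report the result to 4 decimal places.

g(3.0) = -1.600000, g(0.8) = 0.600000
z_2 = 0.800000 − 0.600000·(0.800000 − 3.000000) / (0.600000 − (-1.600000)) = 0.800000 − (-1.320000)/(2.200000) = 1.400000
g(1.400000) = 0.960000
z_3 = 1.400000 − 0.960000·(1.400000 − 0.800000) / (0.960000 − 0.600000) = 1.400000 − (0.576000)/(0.360000) = -0.200000
g(-0.200000) = -1.600000
z_4 = -0.200000 − (-1.600000)·(-0.200000 − 1.400000) / (-1.600000 − 0.960000) = -0.200000 − (2.560000)/(-2.560000) = 0.800000
g(0.800000) = 0.600000
z_5 = 0.800000 − 0.600000·(0.800000 − (-0.200000)) / (0.600000 − (-1.600000)) = 0.800000 − (0.600000)/(2.200000) = 0.527273

0.5273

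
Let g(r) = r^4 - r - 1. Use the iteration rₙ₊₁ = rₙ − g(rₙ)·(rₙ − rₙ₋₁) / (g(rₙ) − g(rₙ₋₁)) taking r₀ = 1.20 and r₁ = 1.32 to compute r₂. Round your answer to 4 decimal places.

1.2180

g(1.20) = -0.126400, g(1.32) = 0.715958
r₂ = 1.320000 − 0.715958·(1.320000 − 1.200000) / (0.715958 − (-0.126400)) = 1.320000 − (0.085915)/(0.842358) = 1.218007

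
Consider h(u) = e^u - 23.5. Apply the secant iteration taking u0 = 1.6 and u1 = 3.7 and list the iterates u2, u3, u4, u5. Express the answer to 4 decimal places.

h(1.6) = -18.546968, h(3.7) = 16.947304
u2 = 3.700000 − 16.947304·(3.700000 − 1.600000) / (16.947304 − (-18.546968)) = 3.700000 − (35.589339)/(35.494272) = 2.697322
h(2.697322) = -8.660069
u3 = 2.697322 − (-8.660069)·(2.697322 − 3.700000) / (-8.660069 − 16.947304) = 2.697322 − (8.683264)/(-25.607373) = 3.036414
h(3.036414) = -2.669590
u4 = 3.036414 − (-2.669590)·(3.036414 − 2.697322) / (-2.669590 − (-8.660069)) = 3.036414 − (-0.905237)/(5.990479) = 3.187527
h(3.187527) = 0.728428
u5 = 3.187527 − 0.728428·(3.187527 − 3.036414) / (0.728428 − (-2.669590)) = 3.187527 − (0.110075)/(3.398018) = 3.155133

2.6973, 3.0364, 3.1875, 3.1551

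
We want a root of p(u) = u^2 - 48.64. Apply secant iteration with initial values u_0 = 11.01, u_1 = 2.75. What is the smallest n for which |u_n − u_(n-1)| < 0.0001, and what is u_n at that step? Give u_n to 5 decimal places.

n = 7, u_n = 6.97424

p(11.01) = 72.5801000, p(2.75) = -41.0775000
u_2 = 2.7500000 − (-41.0775000)·(-8.2600000)/(-113.6576000) = 5.7352834;  |Δ| = 2.9852834
p(5.7352834) = -15.7465240
u_3 = 5.7352834 − (-15.7465240)·(2.9852834)/(25.3309760) = 7.5910286;  |Δ| = 1.8557452
p(7.5910286) = 8.9837156
u_4 = 7.5910286 − 8.9837156·(1.8557452)/(24.7302396) = 6.9168950;  |Δ| = 0.6741337
p(6.9168950) = -0.7965641
u_5 = 6.9168950 − (-0.7965641)·(-0.6741337)/(-9.7802797) = 6.9718004;  |Δ| = 0.0549055
p(6.9718004) = -0.0339990
u_6 = 6.9718004 − (-0.0339990)·(0.0549055)/(0.7625651) = 6.9742484;  |Δ| = 0.0024480
p(6.9742484) = 0.0001404
u_7 = 6.9742484 − 0.0001404·(0.0024480)/(0.0341394) = 6.9742383;  |Δ| = 0.0000101
|u_7 − u_6| = 0.0000101 < 0.0001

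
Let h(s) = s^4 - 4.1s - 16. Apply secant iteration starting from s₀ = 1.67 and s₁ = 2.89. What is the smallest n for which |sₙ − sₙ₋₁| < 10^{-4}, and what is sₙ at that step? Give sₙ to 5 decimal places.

h(1.67) = -15.0690368, h(2.89) = 41.9085744
s₂ = 2.8900000 − 41.9085744·(1.2200000)/(56.9776112) = 1.9926570;  |Δ| = 0.8973430
h(1.9926570) = -8.4035789
s₃ = 1.9926570 − (-8.4035789)·(-0.8973430)/(-50.3121533) = 2.1425391;  |Δ| = 0.1498821
h(2.1425391) = -3.7119597
s₄ = 2.1425391 − (-3.7119597)·(0.1498821)/(4.6916192) = 2.2611243;  |Δ| = 0.1185852
h(2.2611243) = 0.8689184
s₅ = 2.2611243 − 0.8689184·(0.1185852)/(4.5808781) = 2.2386306;  |Δ| = 0.0224937
h(2.2386306) = -0.0635842
s₆ = 2.2386306 − (-0.0635842)·(-0.0224937)/(-0.9325026) = 2.2401644;  |Δ| = 0.0015338
h(2.2401644) = -0.0009736
s₇ = 2.2401644 − (-0.0009736)·(0.0015338)/(0.0626106) = 2.2401882;  |Δ| = 0.0000238
|s₇ − s₆| = 0.0000238 < 10^{-4}

n = 7, sₙ = 2.24019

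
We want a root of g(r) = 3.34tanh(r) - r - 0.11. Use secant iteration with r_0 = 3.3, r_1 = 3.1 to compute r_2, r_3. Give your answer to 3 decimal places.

g(3.3) = -0.07907, g(3.1) = 0.11647
r_2 = 3.10000 − 0.11647·(3.10000 − 3.30000) / (0.11647 − (-0.07907)) = 3.10000 − (-0.02329)/(0.19555) = 3.21912
g(3.21912) = 0.00021
r_3 = 3.21912 − 0.00021·(3.21912 − 3.10000) / (0.00021 − 0.11647) = 3.21912 − (0.00003)/(-0.11626) = 3.21934

3.219, 3.219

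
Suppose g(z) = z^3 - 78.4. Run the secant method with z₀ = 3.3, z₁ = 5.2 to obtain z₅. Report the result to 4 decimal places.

4.2799

g(3.3) = -42.463000, g(5.2) = 62.208000
z₂ = 5.200000 − 62.208000·(5.200000 − 3.300000) / (62.208000 − (-42.463000)) = 5.200000 − (118.195200)/(104.671000) = 4.070793
g(4.070793) = -10.941429
z₃ = 4.070793 − (-10.941429)·(4.070793 − 5.200000) / (-10.941429 − 62.208000) = 4.070793 − (12.355136)/(-73.149429) = 4.239696
g(4.239696) = -2.191374
z₄ = 4.239696 − (-2.191374)·(4.239696 − 4.070793) / (-2.191374 − (-10.941429)) = 4.239696 − (-0.370129)/(8.750056) = 4.281996
g(4.281996) = 0.112500
z₅ = 4.281996 − 0.112500·(4.281996 − 4.239696) / (0.112500 − (-2.191374)) = 4.281996 − (0.004759)/(2.303874) = 4.279931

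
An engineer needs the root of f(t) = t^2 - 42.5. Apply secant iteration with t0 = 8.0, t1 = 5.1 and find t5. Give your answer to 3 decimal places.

f(8.0) = 21.50000, f(5.1) = -16.49000
t2 = 5.10000 − (-16.49000)·(5.10000 − 8.00000) / (-16.49000 − 21.50000) = 5.10000 − (47.82100)/(-37.99000) = 6.35878
f(6.35878) = -2.06593
t3 = 6.35878 − (-2.06593)·(6.35878 − 5.10000) / (-2.06593 − (-16.49000)) = 6.35878 − (-2.60055)/(14.42407) = 6.53907
f(6.53907) = 0.25945
t4 = 6.53907 − 0.25945·(6.53907 − 6.35878) / (0.25945 − (-2.06593)) = 6.53907 − (0.04678)/(2.32539) = 6.51896
f(6.51896) = -0.00322
t5 = 6.51896 − (-0.00322)·(6.51896 − 6.53907) / (-0.00322 − 0.25945) = 6.51896 − (0.00006)/(-0.26268) = 6.51920

6.519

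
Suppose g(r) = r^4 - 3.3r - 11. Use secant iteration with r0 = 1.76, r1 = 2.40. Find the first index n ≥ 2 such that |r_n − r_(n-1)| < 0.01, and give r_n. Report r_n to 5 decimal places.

g(1.76) = -7.2128742, g(2.40) = 14.2576000
r2 = 2.4000000 − 14.2576000·(0.6400000)/(21.4704742) = 1.9750041;  |Δ| = 0.4249959
g(1.9750041) = -2.3025124
r3 = 1.9750041 − (-2.3025124)·(-0.4249959)/(-16.5601124) = 2.0340954;  |Δ| = 0.0590913
g(2.0340954) = -0.5932447
r4 = 2.0340954 − (-0.5932447)·(0.0590913)/(1.7092677) = 2.0546045;  |Δ| = 0.0205091
g(2.0546045) = 0.0400200
r5 = 2.0546045 − 0.0400200·(0.0205091)/(0.6332647) = 2.0533084;  |Δ| = 0.0012961
|r5 − r4| = 0.0012961 < 0.01

n = 5, r_n = 2.05331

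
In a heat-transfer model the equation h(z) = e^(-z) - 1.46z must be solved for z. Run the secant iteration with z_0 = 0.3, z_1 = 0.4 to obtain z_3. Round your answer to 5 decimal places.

h(0.3) = 0.3028182, h(0.4) = 0.0863200
z_2 = 0.4000000 − 0.0863200·(0.4000000 − 0.3000000) / (0.0863200 − 0.3028182) = 0.4000000 − (0.0086320)/(-0.2164982) = 0.4398710
h(0.4398710) = 0.0019078
z_3 = 0.4398710 − 0.0019078·(0.4398710 − 0.4000000) / (0.0019078 − 0.0863200) = 0.4398710 − (0.0000761)/(-0.0844123) = 0.4407721

0.44077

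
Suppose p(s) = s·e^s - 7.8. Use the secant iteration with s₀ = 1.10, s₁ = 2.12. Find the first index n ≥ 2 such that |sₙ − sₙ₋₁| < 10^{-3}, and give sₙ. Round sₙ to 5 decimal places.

p(1.10) = -4.4954174, p(2.12) = 9.8620115
s₂ = 2.1200000 − 9.8620115·(1.0200000)/(14.3574288) = 1.4193696;  |Δ| = 0.7006304
p(1.4193696) = -1.9315980
s₃ = 1.4193696 − (-1.9315980)·(-0.7006304)/(-11.7936095) = 1.5341212;  |Δ| = 0.1147517
p(1.5341212) = -0.6858984
s₄ = 1.5341212 − (-0.6858984)·(0.1147517)/(1.2456996) = 1.5973050;  |Δ| = 0.0631838
p(1.5973050) = 0.0902105
s₅ = 1.5973050 − 0.0902105·(0.0631838)/(0.7761089) = 1.5899609;  |Δ| = 0.0073441
p(1.5899609) = -0.0035362
s₆ = 1.5899609 − (-0.0035362)·(-0.0073441)/(-0.0937467) = 1.5902379;  |Δ| = 0.0002770
|s₆ − s₅| = 0.0002770 < 10^{-3}

n = 6, sₙ = 1.59024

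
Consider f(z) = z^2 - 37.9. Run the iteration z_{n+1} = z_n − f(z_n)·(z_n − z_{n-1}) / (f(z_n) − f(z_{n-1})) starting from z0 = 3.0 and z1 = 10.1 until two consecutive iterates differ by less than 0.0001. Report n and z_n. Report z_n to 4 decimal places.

n = 7, z_n = 6.1563

f(3.0) = -28.900000, f(10.1) = 64.110000
z2 = 10.100000 − 64.110000·(7.100000)/(93.010000) = 5.206107;  |Δ| = 4.893893
f(5.206107) = -10.796451
z3 = 5.206107 − (-10.796451)·(-4.893893)/(-74.906451) = 5.911476;  |Δ| = 0.705369
f(5.911476) = -2.954455
z4 = 5.911476 − (-2.954455)·(0.705369)/(7.841997) = 6.177222;  |Δ| = 0.265746
f(6.177222) = 0.258070
z5 = 6.177222 − 0.258070·(0.265746)/(3.212525) = 6.155874;  |Δ| = 0.021348
f(6.155874) = -0.005217
z6 = 6.155874 − (-0.005217)·(-0.021348)/(-0.263287) = 6.156297;  |Δ| = 0.000423
f(6.156297) = -0.000009
z7 = 6.156297 − (-0.000009)·(0.000423)/(0.005209) = 6.156298;  |Δ| = 0.000001
|z7 − z6| = 0.000001 < 0.0001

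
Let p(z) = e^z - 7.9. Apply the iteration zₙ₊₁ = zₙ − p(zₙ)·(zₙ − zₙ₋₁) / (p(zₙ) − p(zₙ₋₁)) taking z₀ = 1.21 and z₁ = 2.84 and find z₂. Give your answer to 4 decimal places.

p(1.21) = -4.546515, p(2.84) = 9.215766
z₂ = 2.840000 − 9.215766·(2.840000 − 1.210000) / (9.215766 − (-4.546515)) = 2.840000 − (15.021698)/(13.762281) = 1.748488

1.7485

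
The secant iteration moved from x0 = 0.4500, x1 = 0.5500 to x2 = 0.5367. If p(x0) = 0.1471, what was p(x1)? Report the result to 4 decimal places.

The secant line through (0.4500, 0.1471) and (0.5500, p(x1)) crosses zero at x2 = 0.5367.
So (0.4500, 0.1471), (0.5500, p(x1)), (0.5367, 0) are collinear:
p(x1) = 0.1471 · (0.5500 − 0.5367) / (0.4500 − 0.5367) = 0.1471 · (0.013300)/(-0.086700) = -0.022566

-0.0226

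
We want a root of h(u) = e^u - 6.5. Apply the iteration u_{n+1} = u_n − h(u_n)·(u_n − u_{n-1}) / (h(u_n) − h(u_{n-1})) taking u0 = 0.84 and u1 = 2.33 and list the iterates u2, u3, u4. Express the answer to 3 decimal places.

h(0.84) = -4.18363, h(2.33) = 3.77794
u2 = 2.33000 − 3.77794·(2.33000 − 0.84000) / (3.77794 − (-4.18363)) = 2.33000 − (5.62913)/(7.96157) = 1.62296
h(1.62296) = -1.43192
u3 = 1.62296 − (-1.43192)·(1.62296 − 2.33000) / (-1.43192 − 3.77794) = 1.62296 − (1.01242)/(-5.20986) = 1.81729
h(1.81729) = -0.34484
u4 = 1.81729 − (-0.34484)·(1.81729 − 1.62296) / (-0.34484 − (-1.43192)) = 1.81729 − (-0.06701)/(1.08707) = 1.87894

1.623, 1.817, 1.879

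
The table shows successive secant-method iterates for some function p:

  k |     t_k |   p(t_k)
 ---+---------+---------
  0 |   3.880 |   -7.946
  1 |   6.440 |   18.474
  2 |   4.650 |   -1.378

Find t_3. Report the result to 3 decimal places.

t_3 = 4.650 − (-1.378)·(4.650 − 6.440) / (-1.378 − 18.474)
   = 4.650 − (2.46662)/(-19.85200) = 4.77425

4.774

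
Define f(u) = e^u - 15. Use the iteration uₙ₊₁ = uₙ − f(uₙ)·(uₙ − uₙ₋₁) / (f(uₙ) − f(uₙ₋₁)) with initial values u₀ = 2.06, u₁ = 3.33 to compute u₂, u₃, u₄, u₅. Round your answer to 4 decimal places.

2.5122, 2.6520, 2.7138, 2.7079

f(2.06) = -7.154030, f(3.33) = 12.938342
u₂ = 3.330000 − 12.938342·(3.330000 − 2.060000) / (12.938342 − (-7.154030)) = 3.330000 − (16.431694)/(20.092372) = 2.512192
f(2.512192) = -2.668063
u₃ = 2.512192 − (-2.668063)·(2.512192 − 3.330000) / (-2.668063 − 12.938342) = 2.512192 − (2.181962)/(-15.606404) = 2.652004
f(2.652004) = -0.817563
u₄ = 2.652004 − (-0.817563)·(2.652004 − 2.512192) / (-0.817563 − (-2.668063)) = 2.652004 − (-0.114305)/(1.850500) = 2.713774
f(2.713774) = 0.086106
u₅ = 2.713774 − 0.086106·(2.713774 − 2.652004) / (0.086106 − (-0.817563)) = 2.713774 − (0.005319)/(0.903669) = 2.707888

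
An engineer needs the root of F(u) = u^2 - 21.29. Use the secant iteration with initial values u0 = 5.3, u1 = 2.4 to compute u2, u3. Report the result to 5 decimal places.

4.41688, 4.67817

F(5.3) = 6.8000000, F(2.4) = -15.5300000
u2 = 2.4000000 − (-15.5300000)·(2.4000000 − 5.3000000) / (-15.5300000 − 6.8000000) = 2.4000000 − (45.0370000)/(-22.3300000) = 4.4168831
F(4.4168831) = -1.7811435
u3 = 4.4168831 − (-1.7811435)·(4.4168831 − 2.4000000) / (-1.7811435 − (-15.5300000)) = 4.4168831 − (-3.5923583)/(13.7488565) = 4.6781673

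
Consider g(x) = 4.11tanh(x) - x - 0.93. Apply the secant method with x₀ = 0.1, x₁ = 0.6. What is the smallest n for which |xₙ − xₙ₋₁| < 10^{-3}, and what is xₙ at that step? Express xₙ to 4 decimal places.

n = 5, xₙ = 0.3119

g(0.1) = -0.620365, g(0.6) = 0.677274
x₂ = 0.600000 − 0.677274·(0.500000)/(1.297638) = 0.339036;  |Δ| = 0.260964
g(0.339036) = 0.073358
x₃ = 0.339036 − 0.073358·(-0.260964)/(-0.603916) = 0.307337;  |Δ| = 0.031699
g(0.307337) = -0.012507
x₄ = 0.307337 − (-0.012507)·(-0.031699)/(-0.085864) = 0.311954;  |Δ| = 0.004617
g(0.311954) = 0.000144
x₅ = 0.311954 − 0.000144·(0.004617)/(0.012650) = 0.311901;  |Δ| = 0.000052
|x₅ − x₄| = 0.000052 < 10^{-3}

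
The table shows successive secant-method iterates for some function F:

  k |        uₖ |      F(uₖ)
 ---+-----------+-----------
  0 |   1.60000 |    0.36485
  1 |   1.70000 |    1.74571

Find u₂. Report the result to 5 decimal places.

1.57358

u₂ = 1.70000 − 1.74571·(1.70000 − 1.60000) / (1.74571 − 0.36485)
   = 1.70000 − (0.1745710)/(1.3808600) = 1.5735781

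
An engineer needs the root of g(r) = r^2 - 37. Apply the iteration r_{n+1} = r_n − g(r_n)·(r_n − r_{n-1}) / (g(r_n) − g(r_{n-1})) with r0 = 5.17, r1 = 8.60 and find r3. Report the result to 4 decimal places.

g(5.17) = -10.271100, g(8.60) = 36.960000
r2 = 8.600000 − 36.960000·(8.600000 − 5.170000) / (36.960000 − (-10.271100)) = 8.600000 − (126.772800)/(47.231100) = 5.915904
g(5.915904) = -2.002078
r3 = 5.915904 − (-2.002078)·(5.915904 − 8.600000) / (-2.002078 − 36.960000) = 5.915904 − (5.373770)/(-38.962078) = 6.053827

6.0538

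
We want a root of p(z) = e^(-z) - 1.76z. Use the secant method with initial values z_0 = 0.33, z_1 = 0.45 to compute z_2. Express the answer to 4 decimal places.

p(0.33) = 0.138124, p(0.45) = -0.154372
z_2 = 0.450000 − (-0.154372)·(0.450000 − 0.330000) / (-0.154372 − 0.138124) = 0.450000 − (-0.018525)/(-0.292496) = 0.386667

0.3867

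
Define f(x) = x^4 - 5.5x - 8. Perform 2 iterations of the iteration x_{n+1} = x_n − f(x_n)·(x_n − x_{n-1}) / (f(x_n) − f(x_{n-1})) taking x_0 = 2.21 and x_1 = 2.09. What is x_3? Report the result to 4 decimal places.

2.1032

f(2.21) = 3.699433, f(2.09) = -0.414702
x_2 = 2.090000 − (-0.414702)·(2.090000 − 2.210000) / (-0.414702 − 3.699433) = 2.090000 − (0.049764)/(-4.114135) = 2.102096
f(2.102096) = -0.035670
x_3 = 2.102096 − (-0.035670)·(2.102096 − 2.090000) / (-0.035670 − (-0.414702)) = 2.102096 − (-0.000431)/(0.379033) = 2.103234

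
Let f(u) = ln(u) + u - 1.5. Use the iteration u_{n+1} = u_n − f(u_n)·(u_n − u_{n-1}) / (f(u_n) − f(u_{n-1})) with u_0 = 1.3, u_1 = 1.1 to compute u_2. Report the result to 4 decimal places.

1.2660

f(1.3) = 0.062364, f(1.1) = -0.304690
u_2 = 1.100000 − (-0.304690)·(1.100000 − 1.300000) / (-0.304690 − 0.062364) = 1.100000 − (0.060938)/(-0.367054) = 1.266019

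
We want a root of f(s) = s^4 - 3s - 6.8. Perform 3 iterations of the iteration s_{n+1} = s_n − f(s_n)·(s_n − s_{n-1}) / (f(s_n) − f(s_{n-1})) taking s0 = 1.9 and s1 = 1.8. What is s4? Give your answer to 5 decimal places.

f(1.9) = 0.5321000, f(1.8) = -1.7024000
s2 = 1.8000000 − (-1.7024000)·(1.8000000 − 1.9000000) / (-1.7024000 − 0.5321000) = 1.8000000 − (0.1702400)/(-2.2345000) = 1.8761871
f(1.8761871) = -0.0376127
s3 = 1.8761871 − (-0.0376127)·(1.8761871 − 1.8000000) / (-0.0376127 − (-1.7024000)) = 1.8761871 − (-0.0028656)/(1.6647873) = 1.8779084
f(1.8779084) = 0.0027582
s4 = 1.8779084 − 0.0027582·(1.8779084 − 1.8761871) / (0.0027582 − (-0.0376127)) = 1.8779084 − (0.0000047)/(0.0403709) = 1.8777908

1.87779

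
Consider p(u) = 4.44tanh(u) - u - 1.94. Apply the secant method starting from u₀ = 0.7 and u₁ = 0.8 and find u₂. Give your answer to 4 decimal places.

p(0.7) = 0.043393, p(0.8) = 0.208323
u₂ = 0.800000 − 0.208323·(0.800000 − 0.700000) / (0.208323 − 0.043393) = 0.800000 − (0.020832)/(0.164930) = 0.673690

0.6737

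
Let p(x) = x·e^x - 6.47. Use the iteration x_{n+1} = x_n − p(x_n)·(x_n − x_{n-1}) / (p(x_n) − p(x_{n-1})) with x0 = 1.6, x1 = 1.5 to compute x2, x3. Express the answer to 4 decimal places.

1.4790, 1.4771

p(1.6) = 1.454852, p(1.5) = 0.252534
x2 = 1.500000 − 0.252534·(1.500000 − 1.600000) / (0.252534 − 1.454852) = 1.500000 − (-0.025253)/(-1.202318) = 1.478996
p(1.478996) = 0.020630
x3 = 1.478996 − 0.020630·(1.478996 − 1.500000) / (0.020630 − 0.252534) = 1.478996 − (-0.000433)/(-0.231903) = 1.477128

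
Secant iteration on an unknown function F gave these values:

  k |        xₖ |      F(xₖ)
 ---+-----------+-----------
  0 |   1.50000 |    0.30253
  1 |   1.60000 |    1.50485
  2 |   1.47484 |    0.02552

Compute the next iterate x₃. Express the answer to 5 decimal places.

x₃ = 1.47484 − 0.02552·(1.47484 − 1.60000) / (0.02552 − 1.50485)
   = 1.47484 − (-0.0031941)/(-1.4793300) = 1.4726809

1.47268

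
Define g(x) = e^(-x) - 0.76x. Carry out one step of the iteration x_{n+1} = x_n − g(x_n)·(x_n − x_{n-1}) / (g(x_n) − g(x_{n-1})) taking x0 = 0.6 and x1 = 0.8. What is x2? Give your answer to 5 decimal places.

g(0.6) = 0.0928116, g(0.8) = -0.1586710
x2 = 0.8000000 − (-0.1586710)·(0.8000000 − 0.6000000) / (-0.1586710 − 0.0928116) = 0.8000000 − (-0.0317342)/(-0.2514827) = 0.6738116

0.67381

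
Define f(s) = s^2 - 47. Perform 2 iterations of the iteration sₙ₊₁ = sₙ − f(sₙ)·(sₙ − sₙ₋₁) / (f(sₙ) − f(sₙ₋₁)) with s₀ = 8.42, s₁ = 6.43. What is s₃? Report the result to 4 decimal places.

f(8.42) = 23.896400, f(6.43) = -5.655100
s₂ = 6.430000 − (-5.655100)·(6.430000 − 8.420000) / (-5.655100 − 23.896400) = 6.430000 − (11.253649)/(-29.551500) = 6.810815
f(6.810815) = -0.612802
s₃ = 6.810815 − (-0.612802)·(6.810815 − 6.430000) / (-0.612802 − (-5.655100)) = 6.810815 − (-0.233364)/(5.042298) = 6.857096

6.8571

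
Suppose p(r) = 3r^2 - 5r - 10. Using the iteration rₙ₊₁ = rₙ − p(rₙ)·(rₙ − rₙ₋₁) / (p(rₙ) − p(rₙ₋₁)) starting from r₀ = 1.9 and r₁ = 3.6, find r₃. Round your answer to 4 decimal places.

p(1.9) = -8.670000, p(3.6) = 10.880000
r₂ = 3.600000 − 10.880000·(3.600000 − 1.900000) / (10.880000 − (-8.670000)) = 3.600000 − (18.496000)/(19.550000) = 2.653913
p(2.653913) = -2.139802
r₃ = 2.653913 − (-2.139802)·(2.653913 − 3.600000) / (-2.139802 − 10.880000) = 2.653913 − (2.024439)/(-13.019802) = 2.809402

2.8094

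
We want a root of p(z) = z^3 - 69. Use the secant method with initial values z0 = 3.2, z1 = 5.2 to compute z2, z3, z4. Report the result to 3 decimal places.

3.872, 4.048, 4.105

p(3.2) = -36.23200, p(5.2) = 71.60800
z2 = 5.20000 − 71.60800·(5.20000 − 3.20000) / (71.60800 − (-36.23200)) = 5.20000 − (143.21600)/(107.84000) = 3.87196
p(3.87196) = -10.95136
z3 = 3.87196 − (-10.95136)·(3.87196 − 5.20000) / (-10.95136 − 71.60800) = 3.87196 − (14.54386)/(-82.55936) = 4.04812
p(4.04812) = -2.66230
z4 = 4.04812 − (-2.66230)·(4.04812 − 3.87196) / (-2.66230 − (-10.95136)) = 4.04812 − (-0.46900)/(8.28906) = 4.10470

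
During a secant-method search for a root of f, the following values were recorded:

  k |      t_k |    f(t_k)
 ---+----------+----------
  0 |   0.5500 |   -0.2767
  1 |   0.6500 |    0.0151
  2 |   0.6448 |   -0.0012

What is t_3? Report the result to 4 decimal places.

t_3 = 0.6448 − (-0.0012)·(0.6448 − 0.6500) / (-0.0012 − 0.0151)
   = 0.6448 − (0.000006)/(-0.016300) = 0.645183

0.6452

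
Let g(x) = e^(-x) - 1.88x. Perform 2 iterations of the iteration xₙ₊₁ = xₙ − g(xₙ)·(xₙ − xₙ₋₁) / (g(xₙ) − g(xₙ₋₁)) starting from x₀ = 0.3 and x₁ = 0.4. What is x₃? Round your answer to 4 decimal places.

g(0.3) = 0.176818, g(0.4) = -0.081680
x₂ = 0.400000 − (-0.081680)·(0.400000 − 0.300000) / (-0.081680 − 0.176818) = 0.400000 − (-0.008168)/(-0.258498) = 0.368402
g(0.368402) = -0.000757
x₃ = 0.368402 − (-0.000757)·(0.368402 − 0.400000) / (-0.000757 − (-0.081680)) = 0.368402 − (0.000024)/(0.080923) = 0.368107

0.3681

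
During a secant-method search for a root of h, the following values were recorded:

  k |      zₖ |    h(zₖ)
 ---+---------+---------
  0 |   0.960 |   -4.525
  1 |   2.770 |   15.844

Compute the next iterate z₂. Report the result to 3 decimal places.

z₂ = 2.770 − 15.844·(2.770 − 0.960) / (15.844 − (-4.525))
   = 2.770 − (28.67764)/(20.36900) = 1.36209

1.362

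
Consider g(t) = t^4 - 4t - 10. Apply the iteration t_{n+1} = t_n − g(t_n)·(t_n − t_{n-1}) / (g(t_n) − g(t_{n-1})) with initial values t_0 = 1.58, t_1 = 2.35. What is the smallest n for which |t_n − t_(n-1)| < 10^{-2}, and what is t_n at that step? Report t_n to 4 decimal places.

g(1.58) = -10.087987, g(2.35) = 11.098006
t_2 = 2.350000 − 11.098006·(0.770000)/(21.185993) = 1.946646;  |Δ| = 0.403354
g(1.946646) = -3.426811
t_3 = 1.946646 − (-3.426811)·(-0.403354)/(-14.524817) = 2.041808;  |Δ| = 0.095163
g(2.041808) = -0.786834
t_4 = 2.041808 − (-0.786834)·(0.095163)/(2.639977) = 2.070171;  |Δ| = 0.028363
g(2.070171) = 0.085751
t_5 = 2.070171 − 0.085751·(0.028363)/(0.872584) = 2.067384;  |Δ| = 0.002787
|t_5 − t_4| = 0.002787 < 10^{-2}

n = 5, t_n = 2.0674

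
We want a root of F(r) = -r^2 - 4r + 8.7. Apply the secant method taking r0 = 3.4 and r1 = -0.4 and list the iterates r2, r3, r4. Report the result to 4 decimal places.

1.0486, 1.7813, 1.5473

F(3.4) = -16.460000, F(-0.4) = 10.140000
r2 = -0.400000 − 10.140000·(-0.400000 − 3.400000) / (10.140000 − (-16.460000)) = -0.400000 − (-38.532000)/(26.600000) = 1.048571
F(1.048571) = 3.406212
r3 = 1.048571 − 3.406212·(1.048571 − (-0.400000)) / (3.406212 − 10.140000) = 1.048571 − (4.934142)/(-6.733788) = 1.781315
F(1.781315) = -1.598345
r4 = 1.781315 − (-1.598345)·(1.781315 − 1.048571) / (-1.598345 − 3.406212) = 1.781315 − (-1.171178)/(-5.004558) = 1.547293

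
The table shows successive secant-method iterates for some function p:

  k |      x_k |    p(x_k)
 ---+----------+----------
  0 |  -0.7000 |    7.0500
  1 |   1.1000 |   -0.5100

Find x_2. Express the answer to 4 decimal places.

x_2 = 1.1000 − (-0.5100)·(1.1000 − (-0.7000)) / (-0.5100 − 7.0500)
   = 1.1000 − (-0.918000)/(-7.560000) = 0.978571

0.9786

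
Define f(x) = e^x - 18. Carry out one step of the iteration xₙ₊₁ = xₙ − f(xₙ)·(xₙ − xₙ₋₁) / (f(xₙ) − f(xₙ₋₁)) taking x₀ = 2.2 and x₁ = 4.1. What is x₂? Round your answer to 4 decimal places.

f(2.2) = -8.974987, f(4.1) = 42.340288
x₂ = 4.100000 − 42.340288·(4.100000 − 2.200000) / (42.340288 − (-8.974987)) = 4.100000 − (80.446546)/(51.315274) = 2.532308

2.5323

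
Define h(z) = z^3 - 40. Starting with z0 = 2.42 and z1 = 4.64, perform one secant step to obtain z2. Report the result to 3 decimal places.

3.089

h(2.42) = -25.82751, h(4.64) = 59.89734
z2 = 4.64000 − 59.89734·(4.64000 − 2.42000) / (59.89734 − (-25.82751)) = 4.64000 − (132.97210)/(85.72486) = 3.08885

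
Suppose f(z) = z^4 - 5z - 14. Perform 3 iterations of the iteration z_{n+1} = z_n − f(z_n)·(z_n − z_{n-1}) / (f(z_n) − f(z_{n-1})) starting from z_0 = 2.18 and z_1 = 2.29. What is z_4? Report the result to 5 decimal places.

f(2.18) = -2.3146942, f(2.29) = 2.0505848
z_2 = 2.2900000 − 2.0505848·(2.2900000 − 2.1800000) / (2.0505848 − (-2.3146942)) = 2.2900000 − (0.2255643)/(4.3652790) = 2.2383276
f(2.2383276) = -0.0904303
z_3 = 2.2383276 − (-0.0904303)·(2.2383276 − 2.2900000) / (-0.0904303 − 2.0505848) = 2.2383276 − (0.0046727)/(-2.1410151) = 2.2405101
f(2.2405101) = -0.0032993
z_4 = 2.2405101 − (-0.0032993)·(2.2405101 − 2.2383276) / (-0.0032993 − (-0.0904303)) = 2.2405101 − (-0.0000072)/(0.0871310) = 2.2405928

2.24059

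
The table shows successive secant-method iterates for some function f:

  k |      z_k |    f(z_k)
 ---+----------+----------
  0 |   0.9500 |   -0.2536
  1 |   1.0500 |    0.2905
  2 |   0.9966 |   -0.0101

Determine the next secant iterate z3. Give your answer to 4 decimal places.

z3 = 0.9966 − (-0.0101)·(0.9966 − 1.0500) / (-0.0101 − 0.2905)
   = 0.9966 − (0.000539)/(-0.300600) = 0.998394

0.9984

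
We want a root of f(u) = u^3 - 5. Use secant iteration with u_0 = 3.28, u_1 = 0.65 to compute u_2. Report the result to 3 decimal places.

1.005

f(3.28) = 30.28755, f(0.65) = -4.72537
u_2 = 0.65000 − (-4.72537)·(0.65000 − 3.28000) / (-4.72537 − 30.28755) = 0.65000 − (12.42774)/(-35.01293) = 1.00495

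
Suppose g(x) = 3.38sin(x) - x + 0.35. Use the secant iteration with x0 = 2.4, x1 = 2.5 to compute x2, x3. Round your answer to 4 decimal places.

2.4647, 2.4654

g(2.4) = 0.233066, g(2.5) = -0.127164
x2 = 2.500000 − (-0.127164)·(2.500000 − 2.400000) / (-0.127164 − 0.233066) = 2.500000 − (-0.012716)/(-0.360230) = 2.464699
g(2.464699) = 0.002447
x3 = 2.464699 − 0.002447·(2.464699 − 2.500000) / (0.002447 − (-0.127164)) = 2.464699 − (-0.000086)/(0.129611) = 2.465365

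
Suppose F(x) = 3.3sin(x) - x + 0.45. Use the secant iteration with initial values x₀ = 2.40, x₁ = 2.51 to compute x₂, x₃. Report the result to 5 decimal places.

2.47858, 2.47928

F(2.40) = 0.2790285, F(2.51) = -0.1115780
x₂ = 2.5100000 − (-0.1115780)·(2.5100000 − 2.4000000) / (-0.1115780 − 0.2790285) = 2.5100000 − (-0.0122736)/(-0.3906065) = 2.4785782
F(2.4785782) = 0.0025570
x₃ = 2.4785782 − 0.0025570·(2.4785782 − 2.5100000) / (0.0025570 − (-0.1115780)) = 2.4785782 − (-0.0000803)/(0.1141350) = 2.4792821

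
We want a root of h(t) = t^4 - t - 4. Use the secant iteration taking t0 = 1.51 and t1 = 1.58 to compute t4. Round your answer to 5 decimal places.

1.53375

h(1.51) = -0.3111440, h(1.58) = 0.6520130
t2 = 1.5800000 − 0.6520130·(1.5800000 − 1.5100000) / (0.6520130 − (-0.3111440)) = 1.5800000 − (0.0456409)/(0.9631570) = 1.5326132
h(1.5326132) = -0.0152666
t3 = 1.5326132 − (-0.0152666)·(1.5326132 − 1.5800000) / (-0.0152666 − 0.6520130) = 1.5326132 − (0.0007234)/(-0.6672796) = 1.5336974
h(1.5336974) = -0.0007225
t4 = 1.5336974 − (-0.0007225)·(1.5336974 − 1.5326132) / (-0.0007225 − (-0.0152666)) = 1.5336974 − (-0.0000008)/(0.0145441) = 1.5337512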